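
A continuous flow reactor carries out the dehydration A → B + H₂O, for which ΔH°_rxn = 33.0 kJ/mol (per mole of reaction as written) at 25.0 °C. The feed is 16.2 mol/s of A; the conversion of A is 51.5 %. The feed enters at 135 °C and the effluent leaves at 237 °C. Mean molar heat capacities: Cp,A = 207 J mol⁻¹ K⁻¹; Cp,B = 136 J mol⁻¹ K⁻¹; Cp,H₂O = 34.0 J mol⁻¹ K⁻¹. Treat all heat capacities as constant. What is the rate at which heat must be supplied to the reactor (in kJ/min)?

Q_in = 33100 kJ/min

Extent of reaction ξ = 0.515 × 16.2 = 8.343 mol/s
Reaction term: ξ·ΔH°_rxn = 8.343 × 33.0 = 275.32 kJ/s
Sensible, feed 135→25 °C: -368.87 kJ/s
Outlet flows (mol/s): A 7.857, B 8.343, H₂O 8.343
Sensible, products 25→237 °C: 645.48 kJ/s
Q = ΔH = 551.92 kJ/s = 551.92 kW
Heat supplied = 33115 kJ/min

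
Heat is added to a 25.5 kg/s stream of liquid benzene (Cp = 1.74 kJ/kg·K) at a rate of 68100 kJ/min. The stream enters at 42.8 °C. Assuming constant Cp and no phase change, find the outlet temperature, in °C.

Q = 68100 kJ/min = 1135 kJ/s
ΔT = Q/(ṁ·Cp) = 1135/(25.5×1.74) = 25.58 K
T_out = 42.8 + 25.58 = 68.38 °C

T_out = 68.4 °C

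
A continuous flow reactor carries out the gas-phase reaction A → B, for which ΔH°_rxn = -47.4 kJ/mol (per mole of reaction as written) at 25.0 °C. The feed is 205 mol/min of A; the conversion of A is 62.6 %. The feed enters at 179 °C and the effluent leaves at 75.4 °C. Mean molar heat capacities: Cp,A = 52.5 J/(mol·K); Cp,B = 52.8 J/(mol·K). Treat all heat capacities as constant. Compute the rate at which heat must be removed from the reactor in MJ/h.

Extent of reaction ξ = 0.626 × 205 = 128.33 mol/min
Reaction term: ξ·ΔH°_rxn = 128.33 × -47.4 = -6082.8 kJ/min
Sensible, feed 179→25 °C: -1657.4 kJ/min
Outlet flows (mol/min): A 76.67, B 128.33
Sensible, products 25→75.4 °C: 544.37 kJ/min
Q = ΔH = -7195.9 kJ/min = -119.93 kW
Heat removed = 431.75 MJ/h

Q_out = 432 MJ/h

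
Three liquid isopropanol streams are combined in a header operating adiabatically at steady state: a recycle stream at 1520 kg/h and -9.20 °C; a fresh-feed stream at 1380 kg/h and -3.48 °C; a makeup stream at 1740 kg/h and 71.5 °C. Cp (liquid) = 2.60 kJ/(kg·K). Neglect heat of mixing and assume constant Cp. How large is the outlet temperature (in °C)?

Adiabatic, steady state ⇒ Σ ṁᵢCp,ᵢ(T_out − Tᵢ) = 0
T_out = Σ ṁᵢCp,ᵢTᵢ / Σ ṁᵢCp,ᵢ
      = 274620 / 12064 = 22.764 °C

T_out = 22.8 °C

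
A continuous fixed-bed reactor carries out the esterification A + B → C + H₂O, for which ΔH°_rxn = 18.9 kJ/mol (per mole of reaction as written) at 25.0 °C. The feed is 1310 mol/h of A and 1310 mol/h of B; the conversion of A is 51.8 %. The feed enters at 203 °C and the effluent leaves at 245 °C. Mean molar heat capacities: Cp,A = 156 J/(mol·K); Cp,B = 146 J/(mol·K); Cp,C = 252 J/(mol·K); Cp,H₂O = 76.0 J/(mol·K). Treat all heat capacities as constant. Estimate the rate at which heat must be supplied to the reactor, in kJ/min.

Extent of reaction ξ = 0.518 × 1310 = 678.58 mol/h
Reaction term: ξ·ΔH°_rxn = 678.58 × 18.9 = 12825 kJ/h
Sensible, feed 203→25 °C: -70420 kJ/h
Outlet flows (mol/h): A 631.42, B 631.42, C 678.58, H₂O 678.58
Sensible, products 25→245 °C: 90918 kJ/h
Q = ΔH = 33323 kJ/h = 9.2563 kW
Heat supplied = 555.38 kJ/min

Q_in = 555 kJ/min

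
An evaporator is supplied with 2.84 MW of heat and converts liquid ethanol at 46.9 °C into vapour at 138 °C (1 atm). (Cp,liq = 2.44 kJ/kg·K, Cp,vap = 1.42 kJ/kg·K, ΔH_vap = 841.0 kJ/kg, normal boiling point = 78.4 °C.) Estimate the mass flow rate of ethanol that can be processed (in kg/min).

Δh = 2.44×(78.4−46.9) + 841.0 + 1.42×(138−78.4) = 1002.5 kJ/kg
Q = 2.84 MW = 2840 kJ/s = 170400 kJ/min
ṁ = Q/Δh = 170400 / 1002.5 = 169.98 kg/min

ṁ = 170 kg/min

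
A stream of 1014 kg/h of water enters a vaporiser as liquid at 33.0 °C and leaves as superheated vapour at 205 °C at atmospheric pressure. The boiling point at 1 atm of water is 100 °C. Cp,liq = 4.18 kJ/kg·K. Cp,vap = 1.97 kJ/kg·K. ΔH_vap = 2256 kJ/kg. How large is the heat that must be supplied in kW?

liquid 33.0→100 °C: 280.06 kJ/kg
vaporisation at 100 °C: 2256 kJ/kg
vapour 100→205 °C: 206.85 kJ/kg
Δh = 280.06 + 2256 + 206.85 = 2742.9 kJ/kg
Q = ṁ·Δh = 1014 kg/h × 2742.9 kJ/kg = 2.7813e+06 kJ/h
|Q| = 772.59 kW

Q = 773 kW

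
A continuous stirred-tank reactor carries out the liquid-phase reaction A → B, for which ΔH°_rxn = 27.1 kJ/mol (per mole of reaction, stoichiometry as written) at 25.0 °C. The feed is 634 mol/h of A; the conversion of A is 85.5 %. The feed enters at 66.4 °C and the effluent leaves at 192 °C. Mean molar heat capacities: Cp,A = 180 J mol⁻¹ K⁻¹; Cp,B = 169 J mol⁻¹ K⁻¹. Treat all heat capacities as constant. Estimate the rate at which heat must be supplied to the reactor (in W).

Extent of reaction ξ = 0.855 × 634 = 542.07 mol/h
Reaction term: ξ·ΔH°_rxn = 542.07 × 27.1 = 14690 kJ/h
Sensible, feed 66.4→25 °C: -4724.6 kJ/h
Outlet flows (mol/h): A 91.93, B 542.07
Sensible, products 25→192 °C: 18062 kJ/h
Q = ΔH = 28028 kJ/h = 7.7855 kW
Heat supplied = 7785.5 W

Q_in = 7790 W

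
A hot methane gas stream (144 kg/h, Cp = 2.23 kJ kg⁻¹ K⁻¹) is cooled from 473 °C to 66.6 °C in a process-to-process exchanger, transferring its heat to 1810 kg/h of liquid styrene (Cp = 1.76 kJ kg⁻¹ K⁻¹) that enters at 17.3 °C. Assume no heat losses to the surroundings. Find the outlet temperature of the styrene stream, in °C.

Heat released by hot stream: Q = 144 × 2.23 × (473 − 66.6) = 130500 kJ/h
Energy balance on cold side (adiabatic exchanger): Q = ṁ_c·Cp_c·(T_c,out − T_c,in)
T_c,out = 17.3 + 130500/(1810 × 1.76) = 58.267 °C

T_c,out = 58.3 °C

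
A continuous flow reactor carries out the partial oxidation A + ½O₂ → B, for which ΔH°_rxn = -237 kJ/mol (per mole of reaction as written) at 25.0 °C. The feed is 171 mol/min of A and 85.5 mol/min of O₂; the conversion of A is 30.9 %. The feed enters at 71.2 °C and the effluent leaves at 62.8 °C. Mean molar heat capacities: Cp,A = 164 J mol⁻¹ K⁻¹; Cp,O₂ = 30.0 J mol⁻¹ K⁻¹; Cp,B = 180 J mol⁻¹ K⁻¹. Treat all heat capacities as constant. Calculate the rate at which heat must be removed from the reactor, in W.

Extent of reaction ξ = 0.309 × 171 = 52.839 mol/min
Reaction term: ξ·ΔH°_rxn = 52.839 × -237 = -12523 kJ/min
Sensible, feed 71.2→25 °C: -1414.1 kJ/min
Outlet flows (mol/min): A 118.16, O₂ 59.081, B 52.839
Sensible, products 25→62.8 °C: 1159 kJ/min
Q = ΔH = -12778 kJ/min = -212.97 kW
Heat removed = 212970 W

Q_out = 213000 W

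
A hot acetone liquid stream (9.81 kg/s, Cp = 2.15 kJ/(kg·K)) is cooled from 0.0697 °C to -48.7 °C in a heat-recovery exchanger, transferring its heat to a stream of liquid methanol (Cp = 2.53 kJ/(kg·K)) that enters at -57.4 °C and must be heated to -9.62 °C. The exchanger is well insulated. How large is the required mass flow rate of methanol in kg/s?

Heat released by hot stream: Q = 9.81 × 2.15 × (0.0697 − -48.7) = 1028.6 kJ/s
Energy balance on cold side (adiabatic exchanger): Q = ṁ_c·Cp_c·(T_c,out − T_c,in)
ṁ_c = 1028.6 / [2.53 × (-9.62 − -57.4)] = 8.5092 kg/s

ṁ_c = 8.51 kg/s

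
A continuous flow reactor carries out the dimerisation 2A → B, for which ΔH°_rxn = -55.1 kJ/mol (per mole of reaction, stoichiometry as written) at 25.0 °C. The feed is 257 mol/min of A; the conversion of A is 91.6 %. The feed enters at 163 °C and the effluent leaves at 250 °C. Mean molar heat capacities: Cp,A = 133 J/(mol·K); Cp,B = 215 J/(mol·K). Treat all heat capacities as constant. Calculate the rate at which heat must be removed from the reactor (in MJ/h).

Q_out = 292 MJ/h

Extent of reaction ξ = 0.916 × 257 / 2 = 117.71 mol/min
Reaction term: ξ·ΔH°_rxn = 117.71 × -55.1 = -6485.6 kJ/min
Sensible, feed 163→25 °C: -4717 kJ/min
Outlet flows (mol/min): A 21.588, B 117.71
Sensible, products 25→250 °C: 6340 kJ/min
Q = ΔH = -4862.5 kJ/min = -81.042 kW
Heat removed = 291.75 MJ/h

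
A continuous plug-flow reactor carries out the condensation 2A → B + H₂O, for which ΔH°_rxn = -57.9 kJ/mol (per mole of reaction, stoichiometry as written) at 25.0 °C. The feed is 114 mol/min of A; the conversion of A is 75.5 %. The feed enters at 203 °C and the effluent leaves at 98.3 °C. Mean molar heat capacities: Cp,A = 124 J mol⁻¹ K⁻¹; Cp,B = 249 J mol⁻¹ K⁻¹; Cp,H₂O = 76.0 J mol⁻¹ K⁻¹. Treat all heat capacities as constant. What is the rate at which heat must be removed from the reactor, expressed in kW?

Extent of reaction ξ = 0.755 × 114 / 2 = 43.035 mol/min
Reaction term: ξ·ΔH°_rxn = 43.035 × -57.9 = -2491.7 kJ/min
Sensible, feed 203→25 °C: -2516.2 kJ/min
Outlet flows (mol/min): A 27.93, B 43.035, H₂O 43.035
Sensible, products 25→98.3 °C: 1279.1 kJ/min
Q = ΔH = -3728.9 kJ/min = -62.148 kW
Heat removed = 62.148 kW

Q_out = 62.1 kW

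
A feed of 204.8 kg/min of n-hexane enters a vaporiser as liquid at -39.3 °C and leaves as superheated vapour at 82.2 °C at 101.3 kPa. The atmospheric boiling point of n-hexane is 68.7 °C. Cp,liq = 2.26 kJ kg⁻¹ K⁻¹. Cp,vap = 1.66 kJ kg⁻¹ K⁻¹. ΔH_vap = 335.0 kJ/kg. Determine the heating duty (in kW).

Q = 2050 kW

liquid -39.3→68.7 °C: 244.08 kJ/kg
vaporisation at 68.7 °C: 335 kJ/kg
vapour 68.7→82.2 °C: 22.41 kJ/kg
Δh = 244.08 + 335 + 22.41 = 601.49 kJ/kg
Q = ṁ·Δh = 204.8 kg/min × 601.49 kJ/kg = 123190 kJ/min
|Q| = 2053.1 kW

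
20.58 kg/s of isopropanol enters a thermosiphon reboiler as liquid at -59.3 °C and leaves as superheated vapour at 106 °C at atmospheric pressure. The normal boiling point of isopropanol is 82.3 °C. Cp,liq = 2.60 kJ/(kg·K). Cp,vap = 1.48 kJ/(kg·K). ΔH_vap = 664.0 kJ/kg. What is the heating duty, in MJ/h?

liquid -59.3→82.3 °C: 368.16 kJ/kg
vaporisation at 82.3 °C: 664 kJ/kg
vapour 82.3→106 °C: 35.076 kJ/kg
Δh = 368.16 + 664 + 35.076 = 1067.2 kJ/kg
Q = ṁ·Δh = 20.58 kg/s × 1067.2 kJ/kg = 21964 kJ/s
|Q| = 21964 kW = 79069 MJ/h

Q = 79100 MJ/h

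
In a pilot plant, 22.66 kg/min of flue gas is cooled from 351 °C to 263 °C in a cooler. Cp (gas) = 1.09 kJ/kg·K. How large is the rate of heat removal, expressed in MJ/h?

Q_c = 130 MJ/h

Q = ṁ·Cp·ΔT = 22.66 × 1.09 × (263 − 351) = -2173.5 kJ/min
Converting: 2173.5 / 60 s = 36.226 kW
Cooling duty = 130.41 MJ/h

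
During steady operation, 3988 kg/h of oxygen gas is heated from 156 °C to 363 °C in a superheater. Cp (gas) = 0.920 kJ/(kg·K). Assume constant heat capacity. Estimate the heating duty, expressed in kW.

Q = ṁ·Cp·ΔT = 3988 × 0.920 × (363 − 156) = 759470 kJ/h
Converting: 759470 / 3600 s = 210.97 kW

Q = 211 kW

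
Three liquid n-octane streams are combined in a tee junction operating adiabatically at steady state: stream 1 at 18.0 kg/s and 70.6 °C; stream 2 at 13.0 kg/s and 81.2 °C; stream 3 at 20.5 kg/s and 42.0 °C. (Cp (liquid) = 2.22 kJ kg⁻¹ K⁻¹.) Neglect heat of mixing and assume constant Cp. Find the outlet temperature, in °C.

T_out = 61.9 °C

Adiabatic, steady state ⇒ Σ ṁᵢCp,ᵢ(T_out − Tᵢ) = 0
T_out = Σ ṁᵢCp,ᵢTᵢ / Σ ṁᵢCp,ᵢ
      = 7076 / 114.33 = 61.891 °C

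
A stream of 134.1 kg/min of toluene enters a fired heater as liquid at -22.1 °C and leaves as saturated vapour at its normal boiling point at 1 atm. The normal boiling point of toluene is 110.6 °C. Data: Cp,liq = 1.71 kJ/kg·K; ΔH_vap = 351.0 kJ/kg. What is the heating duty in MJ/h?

liquid -22.1→110.6 °C: 226.92 kJ/kg
vaporisation at 110.6 °C: 351 kJ/kg
Δh = 226.92 + 351 = 577.92 kJ/kg
Q = ṁ·Δh = 134.1 kg/min × 577.92 kJ/kg = 77499 kJ/min
|Q| = 1291.6 kW = 4649.9 MJ/h

Q = 4650 MJ/h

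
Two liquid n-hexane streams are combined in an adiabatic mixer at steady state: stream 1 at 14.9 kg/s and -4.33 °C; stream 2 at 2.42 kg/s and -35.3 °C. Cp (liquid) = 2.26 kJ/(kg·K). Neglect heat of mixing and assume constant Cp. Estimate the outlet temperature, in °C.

T_out = -8.66 °C

Adiabatic, steady state ⇒ Σ ṁᵢCp,ᵢ(T_out − Tᵢ) = 0
T_out = Σ ṁᵢCp,ᵢTᵢ / Σ ṁᵢCp,ᵢ
      = -338.87 / 39.143 = -8.6572 °C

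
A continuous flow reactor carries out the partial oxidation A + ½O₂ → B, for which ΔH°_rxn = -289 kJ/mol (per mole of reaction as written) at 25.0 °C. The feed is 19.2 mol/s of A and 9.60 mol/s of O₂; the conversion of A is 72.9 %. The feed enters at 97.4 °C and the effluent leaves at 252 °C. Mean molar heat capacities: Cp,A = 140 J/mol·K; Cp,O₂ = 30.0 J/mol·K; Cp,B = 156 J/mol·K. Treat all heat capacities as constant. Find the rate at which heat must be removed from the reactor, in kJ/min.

Q_out = 215000 kJ/min

Extent of reaction ξ = 0.729 × 19.2 = 13.997 mol/s
Reaction term: ξ·ΔH°_rxn = 13.997 × -289 = -4045.1 kJ/s
Sensible, feed 97.4→25 °C: -215.46 kJ/s
Outlet flows (mol/s): A 5.2032, O₂ 2.6016, B 13.997
Sensible, products 25→252 °C: 678.73 kJ/s
Q = ΔH = -3581.8 kJ/s = -3581.8 kW
Heat removed = 214910 kJ/min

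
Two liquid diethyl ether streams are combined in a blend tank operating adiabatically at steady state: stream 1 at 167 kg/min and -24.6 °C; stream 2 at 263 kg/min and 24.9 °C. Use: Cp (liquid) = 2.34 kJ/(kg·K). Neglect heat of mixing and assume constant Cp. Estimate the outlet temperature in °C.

Energy balance with Q = 0: Σ ṁᵢCp,ᵢ(T_out − Tᵢ) = 0
Σ ṁᵢCp,ᵢTᵢ = 167×2.34×-24.6 + 263×2.34×24.9 = 5710.8
Σ ṁᵢCp,ᵢ = 167×2.34 + 263×2.34 = 1006.2
T_out = 5710.8 / 1006.2 = 5.6756 °C

T_out = 5.68 °C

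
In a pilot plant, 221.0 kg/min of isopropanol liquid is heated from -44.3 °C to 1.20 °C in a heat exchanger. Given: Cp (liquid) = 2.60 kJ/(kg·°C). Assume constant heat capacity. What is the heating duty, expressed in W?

Q = 436000 W

Q = ṁ·Cp·ΔT = 221.0 × 2.60 × (1.20 − -44.3) = 26144 kJ/min
Converting: 26144 / 60 s = 435.74 kW
Heating duty = 435740 W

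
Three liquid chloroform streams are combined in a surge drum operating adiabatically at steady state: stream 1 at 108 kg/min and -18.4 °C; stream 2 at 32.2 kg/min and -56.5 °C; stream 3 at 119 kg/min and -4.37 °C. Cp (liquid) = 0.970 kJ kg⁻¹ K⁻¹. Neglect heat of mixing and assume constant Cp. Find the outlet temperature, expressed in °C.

No heat crosses the boundary, so H_out = H_in.
T_out = Σ ṁᵢCp,ᵢTᵢ / Σ ṁᵢCp,ᵢ
      = -4196.7 / 251.42 = -16.692 °C

T_out = -16.7 °C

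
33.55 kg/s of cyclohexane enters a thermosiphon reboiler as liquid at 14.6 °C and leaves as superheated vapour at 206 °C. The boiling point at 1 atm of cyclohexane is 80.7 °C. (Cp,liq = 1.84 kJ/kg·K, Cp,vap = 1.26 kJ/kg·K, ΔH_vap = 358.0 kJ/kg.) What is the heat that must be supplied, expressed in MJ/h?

Q = 77000 MJ/h

liquid 14.6→80.7 °C: 121.62 kJ/kg
vaporisation at 80.7 °C: 358 kJ/kg
vapour 80.7→206 °C: 157.88 kJ/kg
Δh = 121.62 + 358 + 157.88 = 637.5 kJ/kg
Q = ṁ·Δh = 33.55 kg/s × 637.5 kJ/kg = 21388 kJ/s
|Q| = 21388 kW = 76997 MJ/h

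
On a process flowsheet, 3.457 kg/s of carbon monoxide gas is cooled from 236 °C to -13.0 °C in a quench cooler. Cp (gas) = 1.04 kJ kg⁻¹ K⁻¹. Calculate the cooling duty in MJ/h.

Q = ṁ·Cp·ΔT = 3.457 × 1.04 × (-13.0 − 236) = -895.22 kJ/s
Cooling duty = 3222.8 MJ/h

Q_c = 3220 MJ/h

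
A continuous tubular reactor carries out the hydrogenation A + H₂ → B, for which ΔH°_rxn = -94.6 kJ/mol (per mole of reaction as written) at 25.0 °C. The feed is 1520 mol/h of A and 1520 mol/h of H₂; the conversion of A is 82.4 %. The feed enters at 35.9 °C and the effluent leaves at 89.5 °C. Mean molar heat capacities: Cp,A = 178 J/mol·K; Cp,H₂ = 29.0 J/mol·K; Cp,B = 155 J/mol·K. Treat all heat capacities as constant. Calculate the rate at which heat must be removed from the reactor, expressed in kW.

Q_out = 29.4 kW

Extent of reaction ξ = 0.824 × 1520 = 1252.5 mol/h
Reaction term: ξ·ΔH°_rxn = 1252.5 × -94.6 = -118480 kJ/h
Sensible, feed 35.9→25 °C: -3429.6 kJ/h
Outlet flows (mol/h): A 267.52, H₂ 267.52, B 1252.5
Sensible, products 25→89.5 °C: 16093 kJ/h
Q = ΔH = -105820 kJ/h = -29.395 kW
Heat removed = 29.395 kW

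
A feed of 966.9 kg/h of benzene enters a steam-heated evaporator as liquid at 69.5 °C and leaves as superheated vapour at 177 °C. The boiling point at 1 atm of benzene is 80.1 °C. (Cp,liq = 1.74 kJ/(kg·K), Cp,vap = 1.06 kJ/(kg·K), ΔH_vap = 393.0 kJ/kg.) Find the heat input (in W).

liquid 69.5→80.1 °C: 18.444 kJ/kg
vaporisation at 80.1 °C: 393 kJ/kg
vapour 80.1→177 °C: 102.71 kJ/kg
Δh = 18.444 + 393 + 102.71 = 514.16 kJ/kg
Q = ṁ·Δh = 966.9 kg/h × 514.16 kJ/kg = 497140 kJ/h
|Q| = 138.09 kW = 138090 W

Q = 138000 W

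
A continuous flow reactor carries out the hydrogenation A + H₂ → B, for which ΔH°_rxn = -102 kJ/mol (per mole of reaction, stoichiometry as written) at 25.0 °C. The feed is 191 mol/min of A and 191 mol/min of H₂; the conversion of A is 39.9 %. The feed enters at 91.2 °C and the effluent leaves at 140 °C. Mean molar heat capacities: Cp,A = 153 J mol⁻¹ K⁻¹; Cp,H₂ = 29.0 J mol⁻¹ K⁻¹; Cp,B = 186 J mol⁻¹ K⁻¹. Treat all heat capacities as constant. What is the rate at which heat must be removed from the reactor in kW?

Q_out = 101 kW

Extent of reaction ξ = 0.399 × 191 = 76.209 mol/min
Reaction term: ξ·ΔH°_rxn = 76.209 × -102 = -7773.3 kJ/min
Sensible, feed 91.2→25 °C: -2301.2 kJ/min
Outlet flows (mol/min): A 114.79, H₂ 114.79, B 76.209
Sensible, products 25→140 °C: 4032.7 kJ/min
Q = ΔH = -6041.9 kJ/min = -100.7 kW
Heat removed = 100.7 kW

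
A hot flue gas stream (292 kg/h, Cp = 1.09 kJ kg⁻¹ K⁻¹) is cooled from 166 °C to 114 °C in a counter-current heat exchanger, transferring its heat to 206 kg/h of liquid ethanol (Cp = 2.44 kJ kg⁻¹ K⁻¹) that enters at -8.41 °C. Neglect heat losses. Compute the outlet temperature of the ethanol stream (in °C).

Heat released by hot stream: Q = 292 × 1.09 × (166 − 114) = 16551 kJ/h
Energy balance on cold side (adiabatic exchanger): Q = ṁ_c·Cp_c·(T_c,out − T_c,in)
T_c,out = -8.41 + 16551/(206 × 2.44) = 24.517 °C

T_c,out = 24.5 °C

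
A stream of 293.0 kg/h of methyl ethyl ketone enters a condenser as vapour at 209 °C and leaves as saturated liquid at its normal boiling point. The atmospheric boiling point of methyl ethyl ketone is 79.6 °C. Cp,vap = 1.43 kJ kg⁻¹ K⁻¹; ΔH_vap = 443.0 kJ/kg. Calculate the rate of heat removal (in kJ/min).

Q_c = 3070 kJ/min

vapour 209→79.6 °C: -185.04 kJ/kg
condensation at 79.6 °C: -443 kJ/kg
Δh = -185.04 + -443 = -628.04 kJ/kg
Q = ṁ·Δh = 293.0 kg/h × -628.04 kJ/kg = -184020 kJ/h
|Q| = 51.116 kW = 3066.9 kJ/min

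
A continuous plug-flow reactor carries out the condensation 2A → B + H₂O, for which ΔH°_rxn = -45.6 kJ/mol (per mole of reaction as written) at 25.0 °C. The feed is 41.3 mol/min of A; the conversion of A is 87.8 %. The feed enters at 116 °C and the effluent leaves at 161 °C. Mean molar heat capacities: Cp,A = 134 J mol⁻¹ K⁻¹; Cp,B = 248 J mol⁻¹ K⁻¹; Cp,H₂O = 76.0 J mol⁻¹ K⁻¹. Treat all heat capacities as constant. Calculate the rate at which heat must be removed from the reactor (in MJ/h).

Q_out = 26.4 MJ/h

Extent of reaction ξ = 0.878 × 41.3 / 2 = 18.131 mol/min
Reaction term: ξ·ΔH°_rxn = 18.131 × -45.6 = -826.76 kJ/min
Sensible, feed 116→25 °C: -503.61 kJ/min
Outlet flows (mol/min): A 5.0386, B 18.131, H₂O 18.131
Sensible, products 25→161 °C: 890.73 kJ/min
Q = ΔH = -439.64 kJ/min = -7.3273 kW
Heat removed = 26.378 MJ/h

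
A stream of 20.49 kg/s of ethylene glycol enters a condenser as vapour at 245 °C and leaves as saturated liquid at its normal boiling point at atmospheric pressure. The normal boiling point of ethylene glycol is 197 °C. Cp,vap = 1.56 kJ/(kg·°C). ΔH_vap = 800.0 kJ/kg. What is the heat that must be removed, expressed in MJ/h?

Q_c = 64500 MJ/h

vapour 245→197 °C: -74.88 kJ/kg
condensation at 197 °C: -800 kJ/kg
Δh = -74.88 + -800 = -874.88 kJ/kg
Q = ṁ·Δh = 20.49 kg/s × -874.88 kJ/kg = -17926 kJ/s
|Q| = 17926 kW = 64535 MJ/h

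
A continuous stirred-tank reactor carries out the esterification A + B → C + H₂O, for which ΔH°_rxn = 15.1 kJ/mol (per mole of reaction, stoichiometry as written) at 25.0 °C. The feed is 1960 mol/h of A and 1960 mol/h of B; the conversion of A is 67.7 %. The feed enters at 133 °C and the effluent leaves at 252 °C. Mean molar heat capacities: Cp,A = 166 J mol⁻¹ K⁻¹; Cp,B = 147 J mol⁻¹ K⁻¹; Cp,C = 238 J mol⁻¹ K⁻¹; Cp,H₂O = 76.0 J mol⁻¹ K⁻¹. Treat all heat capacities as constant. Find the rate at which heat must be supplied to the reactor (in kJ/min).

Q_in = 1560 kJ/min

Extent of reaction ξ = 0.677 × 1960 = 1326.9 mol/h
Reaction term: ξ·ΔH°_rxn = 1326.9 × 15.1 = 20036 kJ/h
Sensible, feed 133→25 °C: -66256 kJ/h
Outlet flows (mol/h): A 633.08, B 633.08, C 1326.9, H₂O 1326.9
Sensible, products 25→252 °C: 139560 kJ/h
Q = ΔH = 93342 kJ/h = 25.928 kW
Heat supplied = 1555.7 kJ/min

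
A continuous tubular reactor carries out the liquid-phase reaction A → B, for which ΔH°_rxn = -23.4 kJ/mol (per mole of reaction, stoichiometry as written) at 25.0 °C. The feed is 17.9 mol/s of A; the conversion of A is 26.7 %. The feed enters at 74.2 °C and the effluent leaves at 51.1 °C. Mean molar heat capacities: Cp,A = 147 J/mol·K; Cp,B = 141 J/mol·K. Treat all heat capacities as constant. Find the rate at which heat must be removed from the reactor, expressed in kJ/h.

Extent of reaction ξ = 0.267 × 17.9 = 4.7793 mol/s
Reaction term: ξ·ΔH°_rxn = 4.7793 × -23.4 = -111.84 kJ/s
Sensible, feed 74.2→25 °C: -129.46 kJ/s
Outlet flows (mol/s): A 13.121, B 4.7793
Sensible, products 25→51.1 °C: 67.928 kJ/s
Q = ΔH = -173.37 kJ/s = -173.37 kW
Heat removed = 624120 kJ/h

Q_out = 624000 kJ/h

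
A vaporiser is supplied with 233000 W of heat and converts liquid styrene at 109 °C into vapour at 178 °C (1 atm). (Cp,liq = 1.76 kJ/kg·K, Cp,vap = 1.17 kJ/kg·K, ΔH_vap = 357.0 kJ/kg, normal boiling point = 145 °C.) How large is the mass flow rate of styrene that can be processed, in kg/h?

ṁ = 1830 kg/h

Δh = 1.76×(145−109) + 357.0 + 1.17×(178−145) = 458.97 kJ/kg
Q = 233000 W = 233 kJ/s = 838800 kJ/h
ṁ = Q/Δh = 838800 / 458.97 = 1827.6 kg/h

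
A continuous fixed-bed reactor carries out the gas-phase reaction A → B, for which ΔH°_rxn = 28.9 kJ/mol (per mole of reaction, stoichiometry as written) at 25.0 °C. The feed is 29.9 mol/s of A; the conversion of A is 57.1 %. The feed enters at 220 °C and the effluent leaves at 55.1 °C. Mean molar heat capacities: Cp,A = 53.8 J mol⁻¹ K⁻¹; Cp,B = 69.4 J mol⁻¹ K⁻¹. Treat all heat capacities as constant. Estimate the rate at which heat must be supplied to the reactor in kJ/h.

Q_in = 850000 kJ/h

Extent of reaction ξ = 0.571 × 29.9 = 17.073 mol/s
Reaction term: ξ·ΔH°_rxn = 17.073 × 28.9 = 493.41 kJ/s
Sensible, feed 220→25 °C: -313.68 kJ/s
Outlet flows (mol/s): A 12.827, B 17.073
Sensible, products 25→55.1 °C: 56.436 kJ/s
Q = ΔH = 236.16 kJ/s = 236.16 kW
Heat supplied = 850180 kJ/h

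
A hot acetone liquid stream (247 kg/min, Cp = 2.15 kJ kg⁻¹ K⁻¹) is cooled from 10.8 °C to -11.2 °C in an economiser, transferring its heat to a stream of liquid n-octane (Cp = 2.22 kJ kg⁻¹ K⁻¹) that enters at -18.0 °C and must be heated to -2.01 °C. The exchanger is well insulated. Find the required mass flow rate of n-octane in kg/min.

ṁ_c = 329 kg/min

Heat released by hot stream: Q = 247 × 2.15 × (10.8 − -11.2) = 11683 kJ/min
Energy balance on cold side (adiabatic exchanger): Q = ṁ_c·Cp_c·(T_c,out − T_c,in)
ṁ_c = 11683 / [2.22 × (-2.01 − -18.0)] = 329.12 kg/min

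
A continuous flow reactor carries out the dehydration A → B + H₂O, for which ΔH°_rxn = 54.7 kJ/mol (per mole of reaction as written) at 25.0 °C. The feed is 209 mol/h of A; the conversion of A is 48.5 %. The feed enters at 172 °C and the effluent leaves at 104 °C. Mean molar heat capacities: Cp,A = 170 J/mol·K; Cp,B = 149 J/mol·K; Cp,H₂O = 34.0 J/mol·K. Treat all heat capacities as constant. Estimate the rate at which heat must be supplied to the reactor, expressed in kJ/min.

Extent of reaction ξ = 0.485 × 209 = 101.36 mol/h
Reaction term: ξ·ΔH°_rxn = 101.36 × 54.7 = 5544.7 kJ/h
Sensible, feed 172→25 °C: -5222.9 kJ/h
Outlet flows (mol/h): A 107.64, B 101.36, H₂O 101.36
Sensible, products 25→104 °C: 2911 kJ/h
Q = ΔH = 3232.7 kJ/h = 0.89798 kW
Heat supplied = 53.879 kJ/min

Q_in = 53.9 kJ/min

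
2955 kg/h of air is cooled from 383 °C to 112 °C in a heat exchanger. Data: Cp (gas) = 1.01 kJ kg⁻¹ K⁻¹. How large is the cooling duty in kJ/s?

Q = ṁ·Cp·ΔT = 2955 × 1.01 × (112 − 383) = -808810 kJ/h
Converting: 808810 / 3600 s = 224.67 kW

Q_c = 225 kJ/s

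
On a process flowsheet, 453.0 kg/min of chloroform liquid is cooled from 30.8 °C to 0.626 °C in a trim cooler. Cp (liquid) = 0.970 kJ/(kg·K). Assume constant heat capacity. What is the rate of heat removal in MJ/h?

Q = ṁ·Cp·ΔT = 453.0 × 0.970 × (0.626 − 30.8) = -13259 kJ/min
Converting: 13259 / 60 s = 220.98 kW
Cooling duty = 795.53 MJ/h

Q_c = 796 MJ/h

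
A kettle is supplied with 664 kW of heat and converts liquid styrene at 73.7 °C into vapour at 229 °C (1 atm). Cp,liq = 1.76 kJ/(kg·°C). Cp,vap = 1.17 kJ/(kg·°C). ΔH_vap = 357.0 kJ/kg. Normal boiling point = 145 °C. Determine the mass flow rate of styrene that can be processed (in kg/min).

Δh = 1.76×(145−73.7) + 357.0 + 1.17×(229−145) = 580.77 kJ/kg
Q = 664 kW = 664 kJ/s = 39840 kJ/min
ṁ = Q/Δh = 39840 / 580.77 = 68.599 kg/min

ṁ = 68.6 kg/min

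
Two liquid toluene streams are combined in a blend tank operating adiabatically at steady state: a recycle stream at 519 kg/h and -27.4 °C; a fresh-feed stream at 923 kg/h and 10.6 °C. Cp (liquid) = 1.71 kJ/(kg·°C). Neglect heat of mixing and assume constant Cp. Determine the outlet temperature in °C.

No heat crosses the boundary, so H_out = H_in.
Σ ṁᵢCp,ᵢTᵢ = 519×1.71×-27.4 + 923×1.71×10.6 = -7586.9
Σ ṁᵢCp,ᵢ = 519×1.71 + 923×1.71 = 2465.8
T_out = -7586.9 / 2465.8 = -3.0768 °C

T_out = -3.08 °C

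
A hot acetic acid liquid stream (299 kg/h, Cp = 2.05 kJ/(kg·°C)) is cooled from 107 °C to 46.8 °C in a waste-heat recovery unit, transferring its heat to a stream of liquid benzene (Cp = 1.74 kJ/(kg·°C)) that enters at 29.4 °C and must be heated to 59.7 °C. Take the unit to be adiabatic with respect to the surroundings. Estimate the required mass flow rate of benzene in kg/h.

Heat released by hot stream: Q = 299 × 2.05 × (107 − 46.8) = 36900 kJ/h
Energy balance on cold side (adiabatic exchanger): Q = ṁ_c·Cp_c·(T_c,out − T_c,in)
ṁ_c = 36900 / [1.74 × (59.7 − 29.4)] = 699.89 kg/h

ṁ_c = 700 kg/h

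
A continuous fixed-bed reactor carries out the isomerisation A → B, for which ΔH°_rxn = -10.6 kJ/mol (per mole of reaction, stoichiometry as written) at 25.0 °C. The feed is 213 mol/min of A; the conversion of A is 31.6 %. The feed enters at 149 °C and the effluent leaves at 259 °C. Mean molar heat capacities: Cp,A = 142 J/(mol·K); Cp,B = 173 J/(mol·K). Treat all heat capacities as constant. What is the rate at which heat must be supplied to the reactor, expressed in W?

Extent of reaction ξ = 0.316 × 213 = 67.308 mol/min
Reaction term: ξ·ΔH°_rxn = 67.308 × -10.6 = -713.46 kJ/min
Sensible, feed 149→25 °C: -3750.5 kJ/min
Outlet flows (mol/min): A 145.69, B 67.308
Sensible, products 25→259 °C: 7565.8 kJ/min
Q = ΔH = 3101.8 kJ/min = 51.697 kW
Heat supplied = 51697 W

Q_in = 51700 W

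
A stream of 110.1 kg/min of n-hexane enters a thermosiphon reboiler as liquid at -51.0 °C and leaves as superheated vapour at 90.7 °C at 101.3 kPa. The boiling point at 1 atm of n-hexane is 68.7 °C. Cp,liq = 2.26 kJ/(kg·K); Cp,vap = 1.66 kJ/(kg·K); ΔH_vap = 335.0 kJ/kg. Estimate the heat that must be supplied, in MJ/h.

liquid -51.0→68.7 °C: 270.52 kJ/kg
vaporisation at 68.7 °C: 335 kJ/kg
vapour 68.7→90.7 °C: 36.52 kJ/kg
Δh = 270.52 + 335 + 36.52 = 642.04 kJ/kg
Q = ṁ·Δh = 110.1 kg/min × 642.04 kJ/kg = 70689 kJ/min
|Q| = 1178.1 kW = 4241.3 MJ/h

Q = 4240 MJ/h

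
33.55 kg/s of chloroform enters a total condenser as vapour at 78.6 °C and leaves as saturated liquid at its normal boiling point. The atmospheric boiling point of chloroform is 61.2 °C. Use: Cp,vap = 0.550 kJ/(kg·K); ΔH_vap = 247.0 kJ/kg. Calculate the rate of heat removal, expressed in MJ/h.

Q_c = 31000 MJ/h

vapour 78.6→61.2 °C: -9.57 kJ/kg
condensation at 61.2 °C: -247 kJ/kg
Δh = -9.57 + -247 = -256.57 kJ/kg
Q = ṁ·Δh = 33.55 kg/s × -256.57 kJ/kg = -8607.9 kJ/s
|Q| = 8607.9 kW = 30989 MJ/h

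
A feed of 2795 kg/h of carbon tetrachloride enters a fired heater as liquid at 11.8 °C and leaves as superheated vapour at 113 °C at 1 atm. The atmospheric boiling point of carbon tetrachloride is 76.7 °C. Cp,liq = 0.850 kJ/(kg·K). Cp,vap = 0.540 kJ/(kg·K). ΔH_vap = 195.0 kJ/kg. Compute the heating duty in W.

Q = 209000 W

liquid 11.8→76.7 °C: 55.165 kJ/kg
vaporisation at 76.7 °C: 195 kJ/kg
vapour 76.7→113 °C: 19.602 kJ/kg
Δh = 55.165 + 195 + 19.602 = 269.77 kJ/kg
Q = ṁ·Δh = 2795 kg/h × 269.77 kJ/kg = 754000 kJ/h
|Q| = 209.44 kW = 209440 W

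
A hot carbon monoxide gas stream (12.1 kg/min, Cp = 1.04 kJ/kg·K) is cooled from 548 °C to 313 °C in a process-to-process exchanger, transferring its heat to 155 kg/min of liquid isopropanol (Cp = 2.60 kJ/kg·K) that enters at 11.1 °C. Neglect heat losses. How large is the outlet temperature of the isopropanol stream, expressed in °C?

T_c,out = 18.4 °C

Heat released by hot stream: Q = 12.1 × 1.04 × (548 − 313) = 2957.2 kJ/min
Energy balance on cold side (adiabatic exchanger): Q = ṁ_c·Cp_c·(T_c,out − T_c,in)
T_c,out = 11.1 + 2957.2/(155 × 2.60) = 18.438 °C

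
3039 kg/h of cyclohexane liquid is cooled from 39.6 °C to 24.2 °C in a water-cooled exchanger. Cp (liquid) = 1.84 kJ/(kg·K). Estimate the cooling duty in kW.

Q_c = 23.9 kW

Q = ṁ·Cp·ΔT = 3039 × 1.84 × (24.2 − 39.6) = -86113 kJ/h
Converting: 86113 / 3600 s = 23.92 kW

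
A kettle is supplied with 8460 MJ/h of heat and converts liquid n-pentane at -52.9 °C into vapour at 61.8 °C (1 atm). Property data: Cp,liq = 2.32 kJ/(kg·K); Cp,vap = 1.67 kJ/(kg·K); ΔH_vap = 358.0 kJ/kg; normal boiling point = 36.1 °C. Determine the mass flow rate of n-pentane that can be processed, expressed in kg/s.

Δh = 2.32×(36.1−-52.9) + 358.0 + 1.67×(61.8−36.1) = 607.4 kJ/kg
Q = 8460 MJ/h = 2350 kJ/s = 2350 kJ/s
ṁ = Q/Δh = 2350 / 607.4 = 3.869 kg/s

ṁ = 3.87 kg/s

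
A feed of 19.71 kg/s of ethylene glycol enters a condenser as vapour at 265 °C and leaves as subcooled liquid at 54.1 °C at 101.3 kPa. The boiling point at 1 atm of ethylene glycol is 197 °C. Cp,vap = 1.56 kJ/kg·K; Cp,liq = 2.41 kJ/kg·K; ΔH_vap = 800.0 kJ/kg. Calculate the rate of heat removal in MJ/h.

vapour 265→197 °C: -106.08 kJ/kg
condensation at 197 °C: -800 kJ/kg
liquid 197→54.1 °C: -344.39 kJ/kg
Δh = -106.08 + -800 + -344.39 = -1250.5 kJ/kg
Q = ṁ·Δh = 19.71 kg/s × -1250.5 kJ/kg = -24647 kJ/s
|Q| = 24647 kW = 88728 MJ/h

Q_c = 88700 MJ/h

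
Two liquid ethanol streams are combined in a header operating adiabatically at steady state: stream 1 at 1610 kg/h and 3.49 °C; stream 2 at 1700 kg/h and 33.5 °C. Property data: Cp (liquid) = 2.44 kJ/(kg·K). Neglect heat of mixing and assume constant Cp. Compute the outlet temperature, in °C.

T_out = 18.9 °C

Adiabatic, steady state ⇒ Σ ṁᵢCp,ᵢ(T_out − Tᵢ) = 0
Σ ṁᵢCp,ᵢTᵢ = 1610×2.44×3.49 + 1700×2.44×33.5 = 152670
Σ ṁᵢCp,ᵢ = 1610×2.44 + 1700×2.44 = 8076.4
T_out = 152670 / 8076.4 = 18.903 °C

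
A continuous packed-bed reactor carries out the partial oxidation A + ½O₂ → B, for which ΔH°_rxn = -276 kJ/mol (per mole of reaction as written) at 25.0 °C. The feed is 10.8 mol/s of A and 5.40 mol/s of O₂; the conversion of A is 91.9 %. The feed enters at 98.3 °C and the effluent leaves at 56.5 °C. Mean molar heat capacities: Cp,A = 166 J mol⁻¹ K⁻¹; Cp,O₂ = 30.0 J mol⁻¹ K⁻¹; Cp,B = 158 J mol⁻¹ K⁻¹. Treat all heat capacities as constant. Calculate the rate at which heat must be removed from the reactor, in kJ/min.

Q_out = 170000 kJ/min

Extent of reaction ξ = 0.919 × 10.8 = 9.9252 mol/s
Reaction term: ξ·ΔH°_rxn = 9.9252 × -276 = -2739.4 kJ/s
Sensible, feed 98.3→25 °C: -143.29 kJ/s
Outlet flows (mol/s): A 0.8748, O₂ 0.4374, B 9.9252
Sensible, products 25→56.5 °C: 54.385 kJ/s
Q = ΔH = -2828.3 kJ/s = -2828.3 kW
Heat removed = 169700 kJ/min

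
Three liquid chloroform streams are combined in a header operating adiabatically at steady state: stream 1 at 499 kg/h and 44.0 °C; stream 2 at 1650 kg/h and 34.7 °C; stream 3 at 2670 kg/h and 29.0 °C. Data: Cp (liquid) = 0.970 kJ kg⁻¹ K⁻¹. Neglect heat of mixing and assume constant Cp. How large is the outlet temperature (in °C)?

Adiabatic, steady state ⇒ Σ ṁᵢCp,ᵢ(T_out − Tᵢ) = 0
T_out = Σ ṁᵢCp,ᵢTᵢ / Σ ṁᵢCp,ᵢ
      = 151940 / 4674.4 = 32.505 °C

T_out = 32.5 °C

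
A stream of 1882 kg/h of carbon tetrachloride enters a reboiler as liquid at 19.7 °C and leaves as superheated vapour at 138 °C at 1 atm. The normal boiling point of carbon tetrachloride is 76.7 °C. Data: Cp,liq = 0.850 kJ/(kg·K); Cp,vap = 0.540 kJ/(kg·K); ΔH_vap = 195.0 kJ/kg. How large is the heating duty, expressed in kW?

Q = 145 kW

liquid 19.7→76.7 °C: 48.45 kJ/kg
vaporisation at 76.7 °C: 195 kJ/kg
vapour 76.7→138 °C: 33.102 kJ/kg
Δh = 48.45 + 195 + 33.102 = 276.55 kJ/kg
Q = ṁ·Δh = 1882 kg/h × 276.55 kJ/kg = 520470 kJ/h
|Q| = 144.58 kW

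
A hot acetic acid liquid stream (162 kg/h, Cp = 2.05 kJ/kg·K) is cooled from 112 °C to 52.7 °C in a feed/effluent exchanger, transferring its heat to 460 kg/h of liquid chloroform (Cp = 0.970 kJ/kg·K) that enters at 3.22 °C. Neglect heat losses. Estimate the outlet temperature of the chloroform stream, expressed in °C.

T_c,out = 47.4 °C

Heat released by hot stream: Q = 162 × 2.05 × (112 − 52.7) = 19694 kJ/h
Energy balance on cold side (adiabatic exchanger): Q = ṁ_c·Cp_c·(T_c,out − T_c,in)
T_c,out = 3.22 + 19694/(460 × 0.970) = 47.356 °C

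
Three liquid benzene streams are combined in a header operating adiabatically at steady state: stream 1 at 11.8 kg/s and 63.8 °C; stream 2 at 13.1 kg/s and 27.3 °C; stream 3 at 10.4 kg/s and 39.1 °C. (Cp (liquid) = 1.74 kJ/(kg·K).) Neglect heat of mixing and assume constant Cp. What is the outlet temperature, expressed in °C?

Energy balance with Q = 0: Σ ṁᵢCp,ᵢ(T_out − Tᵢ) = 0
T_out = Σ ṁᵢCp,ᵢTᵢ / Σ ṁᵢCp,ᵢ
      = 2639.8 / 61.422 = 42.978 °C

T_out = 43.0 °C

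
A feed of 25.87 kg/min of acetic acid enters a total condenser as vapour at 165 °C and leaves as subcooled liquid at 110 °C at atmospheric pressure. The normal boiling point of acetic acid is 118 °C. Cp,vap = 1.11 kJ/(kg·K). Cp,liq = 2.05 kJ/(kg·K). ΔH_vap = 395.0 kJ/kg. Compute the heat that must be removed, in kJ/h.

vapour 165→118 °C: -52.17 kJ/kg
condensation at 118 °C: -395 kJ/kg
liquid 118→110 °C: -16.4 kJ/kg
Δh = -52.17 + -395 + -16.4 = -463.57 kJ/kg
Q = ṁ·Δh = 25.87 kg/min × -463.57 kJ/kg = -11993 kJ/min
|Q| = 199.88 kW = 719550 kJ/h

Q_c = 720000 kJ/h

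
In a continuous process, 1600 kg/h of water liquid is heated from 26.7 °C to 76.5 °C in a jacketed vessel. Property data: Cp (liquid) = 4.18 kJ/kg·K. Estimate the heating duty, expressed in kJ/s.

Q = ṁ·Cp·ΔT = 1600 × 4.18 × (76.5 − 26.7) = 333060 kJ/h
Converting: 333060 / 3600 s = 92.517 kW

Q = 92.5 kJ/s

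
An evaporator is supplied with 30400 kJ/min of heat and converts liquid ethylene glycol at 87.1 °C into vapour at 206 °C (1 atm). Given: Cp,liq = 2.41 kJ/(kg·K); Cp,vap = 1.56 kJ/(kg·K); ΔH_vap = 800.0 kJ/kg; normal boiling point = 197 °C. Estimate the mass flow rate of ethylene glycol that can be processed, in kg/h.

Δh = 2.41×(197−87.1) + 800.0 + 1.56×(206−197) = 1078.9 kJ/kg
Q = 30400 kJ/min = 506.67 kJ/s = 1.824e+06 kJ/h
ṁ = Q/Δh = 1.824e+06 / 1078.9 = 1690.6 kg/h

ṁ = 1690 kg/h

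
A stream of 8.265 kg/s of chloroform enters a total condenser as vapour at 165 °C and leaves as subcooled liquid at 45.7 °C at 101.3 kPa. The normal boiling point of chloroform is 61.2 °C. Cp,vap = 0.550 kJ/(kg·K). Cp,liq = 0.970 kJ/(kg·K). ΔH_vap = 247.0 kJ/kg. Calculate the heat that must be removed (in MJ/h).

vapour 165→61.2 °C: -57.09 kJ/kg
condensation at 61.2 °C: -247 kJ/kg
liquid 61.2→45.7 °C: -15.035 kJ/kg
Δh = -57.09 + -247 + -15.035 = -319.12 kJ/kg
Q = ṁ·Δh = 8.265 kg/s × -319.12 kJ/kg = -2637.6 kJ/s
|Q| = 2637.6 kW = 9495.2 MJ/h

Q_c = 9500 MJ/h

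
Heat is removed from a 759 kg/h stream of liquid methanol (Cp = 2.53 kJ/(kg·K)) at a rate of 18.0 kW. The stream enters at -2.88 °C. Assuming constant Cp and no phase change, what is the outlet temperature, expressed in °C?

Q = 18.0 kW = 64800 kJ/h
ΔT = Q/(ṁ·Cp) = 64800/(759×2.53) = 33.745 K
T_out = -2.88 − 33.745 = -36.625 °C

T_out = -36.6 °C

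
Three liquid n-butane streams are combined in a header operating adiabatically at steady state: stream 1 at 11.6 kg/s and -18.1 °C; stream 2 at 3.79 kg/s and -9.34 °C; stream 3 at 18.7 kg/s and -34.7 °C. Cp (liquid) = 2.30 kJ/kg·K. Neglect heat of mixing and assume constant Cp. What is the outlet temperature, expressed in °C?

T_out = -26.2 °C

No heat crosses the boundary, so H_out = H_in.
T_out = Σ ṁᵢCp,ᵢTᵢ / Σ ṁᵢCp,ᵢ
      = -2056.8 / 78.407 = -26.232 °C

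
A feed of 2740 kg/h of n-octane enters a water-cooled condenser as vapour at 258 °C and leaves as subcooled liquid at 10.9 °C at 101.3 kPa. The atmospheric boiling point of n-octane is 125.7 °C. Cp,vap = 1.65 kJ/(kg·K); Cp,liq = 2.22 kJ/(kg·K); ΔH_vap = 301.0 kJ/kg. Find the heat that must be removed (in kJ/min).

vapour 258→125.7 °C: -218.3 kJ/kg
condensation at 125.7 °C: -301 kJ/kg
liquid 125.7→10.9 °C: -254.86 kJ/kg
Δh = -218.3 + -301 + -254.86 = -774.15 kJ/kg
Q = ṁ·Δh = 2740 kg/h × -774.15 kJ/kg = -2.1212e+06 kJ/h
|Q| = 589.21 kW = 35353 kJ/min

Q_c = 35400 kJ/min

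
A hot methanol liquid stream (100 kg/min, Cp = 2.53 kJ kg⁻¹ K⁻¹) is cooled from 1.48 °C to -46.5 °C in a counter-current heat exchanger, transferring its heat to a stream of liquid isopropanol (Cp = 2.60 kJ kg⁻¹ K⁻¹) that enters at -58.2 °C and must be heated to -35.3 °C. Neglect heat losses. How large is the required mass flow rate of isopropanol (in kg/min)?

ṁ_c = 204 kg/min

Heat released by hot stream: Q = 100 × 2.53 × (1.48 − -46.5) = 12139 kJ/min
Energy balance on cold side (adiabatic exchanger): Q = ṁ_c·Cp_c·(T_c,out − T_c,in)
ṁ_c = 12139 / [2.60 × (-35.3 − -58.2)] = 203.88 kg/min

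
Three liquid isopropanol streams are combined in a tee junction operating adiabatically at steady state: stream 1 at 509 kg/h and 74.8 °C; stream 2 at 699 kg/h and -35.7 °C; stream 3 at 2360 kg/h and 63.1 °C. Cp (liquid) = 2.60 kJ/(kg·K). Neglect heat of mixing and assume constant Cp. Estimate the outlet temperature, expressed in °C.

T_out = 45.4 °C

No heat crosses the boundary, so H_out = H_in.
Σ ṁᵢCp,ᵢTᵢ = 509×2.60×74.8 + 699×2.60×-35.7 + 2360×2.60×63.1 = 421290
Σ ṁᵢCp,ᵢ = 509×2.60 + 699×2.60 + 2360×2.60 = 9276.8
T_out = 421290 / 9276.8 = 45.413 °C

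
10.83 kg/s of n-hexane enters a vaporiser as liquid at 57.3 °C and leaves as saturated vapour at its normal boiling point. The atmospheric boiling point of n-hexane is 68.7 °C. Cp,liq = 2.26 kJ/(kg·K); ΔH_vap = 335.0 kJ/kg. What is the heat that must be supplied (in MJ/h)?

liquid 57.3→68.7 °C: 25.764 kJ/kg
vaporisation at 68.7 °C: 335 kJ/kg
Δh = 25.764 + 335 = 360.76 kJ/kg
Q = ṁ·Δh = 10.83 kg/s × 360.76 kJ/kg = 3907.1 kJ/s
|Q| = 3907.1 kW = 14065 MJ/h

Q = 14100 MJ/h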